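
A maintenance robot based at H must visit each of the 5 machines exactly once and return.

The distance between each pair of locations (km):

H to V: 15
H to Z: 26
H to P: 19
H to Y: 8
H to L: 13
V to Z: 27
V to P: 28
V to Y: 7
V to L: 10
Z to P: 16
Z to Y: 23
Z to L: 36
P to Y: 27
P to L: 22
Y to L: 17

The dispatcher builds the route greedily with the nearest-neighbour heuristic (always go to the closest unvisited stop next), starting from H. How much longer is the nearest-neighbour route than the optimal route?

The nearest-neighbour route is 1 km longer than optimal.

From H: Y=8, L=13, V=15, P=19, Z=26 → choose Y (8).
From Y: V=7, L=17, Z=23, P=27 → choose V (7).
From V: L=10, Z=27, P=28 → choose L (10).
From L: P=22, Z=36 → choose P (22).
From P: Z=16 → choose Z (16).
NN route H → Y → V → L → P → Z → H costs 89.
Optimal: H → P → Z → Y → V → L → H costs 88 (by enumerating all 60 distinct tours).
Excess = 89 − 88 = 1.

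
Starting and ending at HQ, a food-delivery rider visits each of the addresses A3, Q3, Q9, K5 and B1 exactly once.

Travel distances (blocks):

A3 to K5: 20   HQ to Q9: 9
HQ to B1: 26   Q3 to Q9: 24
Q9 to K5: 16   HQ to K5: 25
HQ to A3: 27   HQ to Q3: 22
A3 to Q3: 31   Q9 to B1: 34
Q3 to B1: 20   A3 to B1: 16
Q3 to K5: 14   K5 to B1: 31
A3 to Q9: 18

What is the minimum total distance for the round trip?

With 5 stops there are 5!/2 = 60 distinct round trips (a route and its reverse cost the same).
HQ → A3 → Q3 → Q9 → K5 → B1 → HQ: 27+31+24+16+31+26 = 155
HQ → A3 → Q3 → Q9 → B1 → K5 → HQ: 27+31+24+34+31+25 = 172
HQ → A3 → Q3 → K5 → Q9 → B1 → HQ: 27+31+14+16+34+26 = 148
HQ → A3 → Q3 → K5 → B1 → Q9 → HQ: 27+31+14+31+34+9 = 146
HQ → A3 → Q3 → B1 → Q9 → K5 → HQ: 27+31+20+34+16+25 = 153
HQ → A3 → Q3 → B1 → K5 → Q9 → HQ: 27+31+20+31+16+9 = 134
HQ → A3 → Q9 → Q3 → K5 → B1 → HQ: 27+18+24+14+31+26 = 140
HQ → A3 → Q9 → Q3 → B1 → K5 → HQ: 27+18+24+20+31+25 = 145
HQ → A3 → Q9 → K5 → Q3 → B1 → HQ: 27+18+16+14+20+26 = 121
HQ → A3 → Q9 → K5 → B1 → Q3 → HQ: 27+18+16+31+20+22 = 134
HQ → A3 → Q9 → B1 → Q3 → K5 → HQ: 27+18+34+20+14+25 = 138
HQ → A3 → Q9 → B1 → K5 → Q3 → HQ: 27+18+34+31+14+22 = 146
HQ → A3 → K5 → Q3 → Q9 → B1 → HQ: 27+20+14+24+34+26 = 145
HQ → A3 → K5 → Q3 → B1 → Q9 → HQ: 27+20+14+20+34+9 = 124
… (46 more)
HQ → A3 → B1 → Q3 → K5 → Q9 → HQ: 27+16+20+14+16+9 = 102  ← best
The minimum is 102.
One optimal route: HQ → A3 → B1 → Q3 → K5 → Q9 → HQ (or its reverse).

Shortest round trip = 102 blocks.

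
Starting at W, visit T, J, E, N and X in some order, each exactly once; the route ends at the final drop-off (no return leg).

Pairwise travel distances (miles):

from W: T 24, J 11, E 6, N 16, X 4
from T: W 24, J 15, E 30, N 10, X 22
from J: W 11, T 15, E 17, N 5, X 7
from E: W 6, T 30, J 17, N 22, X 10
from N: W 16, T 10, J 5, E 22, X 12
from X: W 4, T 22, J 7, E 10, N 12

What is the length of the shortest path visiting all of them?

38 miles — the minimum one-way total.

There are 5! = 120 possible orderings.
W→T→J→E→N→X: 24+15+17+22+12 = 90
W→T→J→E→X→N: 24+15+17+10+12 = 78
W→T→J→N→E→X: 24+15+5+22+10 = 76
W→T→J→N→X→E: 24+15+5+12+10 = 66
W→T→J→X→E→N: 24+15+7+10+22 = 78
W→T→J→X→N→E: 24+15+7+12+22 = 80
W→T→E→J→N→X: 24+30+17+5+12 = 88
W→T→E→J→X→N: 24+30+17+7+12 = 90
W→T→E→N→J→X: 24+30+22+5+7 = 88
W→T→E→N→X→J: 24+30+22+12+7 = 95
W→T→E→X→J→N: 24+30+10+7+5 = 76
W→T→E→X→N→J: 24+30+10+12+5 = 81
W→T→N→J→E→X: 24+10+5+17+10 = 66
W→T→N→J→X→E: 24+10+5+7+10 = 56
… (106 more)
W→E→X→J→N→T: 6+10+7+5+10 = 38  ← best
The minimum is 38.
One shortest path: W → E → X → J → N → T.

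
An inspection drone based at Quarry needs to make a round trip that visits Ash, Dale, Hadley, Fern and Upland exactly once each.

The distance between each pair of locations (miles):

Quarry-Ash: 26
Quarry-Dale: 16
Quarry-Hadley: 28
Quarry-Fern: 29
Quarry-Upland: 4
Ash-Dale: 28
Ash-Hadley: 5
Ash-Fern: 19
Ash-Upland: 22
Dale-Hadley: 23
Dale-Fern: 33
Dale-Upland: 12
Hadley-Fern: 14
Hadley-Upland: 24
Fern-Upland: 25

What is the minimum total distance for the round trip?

Quarry-Ash-Dale-Hadley-Fern-Upland-Quarry: 26+28+23+14+25+4 = 120
Quarry-Ash-Dale-Hadley-Upland-Fern-Quarry: 26+28+23+24+25+29 = 155
Quarry-Ash-Dale-Fern-Hadley-Upland-Quarry: 26+28+33+14+24+4 = 129
Quarry-Ash-Dale-Fern-Upland-Hadley-Quarry: 26+28+33+25+24+28 = 164
Quarry-Ash-Dale-Upland-Hadley-Fern-Quarry: 26+28+12+24+14+29 = 133
Quarry-Ash-Dale-Upland-Fern-Hadley-Quarry: 26+28+12+25+14+28 = 133
Quarry-Ash-Hadley-Dale-Fern-Upland-Quarry: 26+5+23+33+25+4 = 116
Quarry-Ash-Hadley-Dale-Upland-Fern-Quarry: 26+5+23+12+25+29 = 120
Quarry-Ash-Hadley-Fern-Dale-Upland-Quarry: 26+5+14+33+12+4 = 94
Quarry-Ash-Hadley-Fern-Upland-Dale-Quarry: 26+5+14+25+12+16 = 98
Quarry-Ash-Hadley-Upland-Dale-Fern-Quarry: 26+5+24+12+33+29 = 129
Quarry-Ash-Hadley-Upland-Fern-Dale-Quarry: 26+5+24+25+33+16 = 129
Quarry-Ash-Fern-Dale-Hadley-Upland-Quarry: 26+19+33+23+24+4 = 129
Quarry-Ash-Fern-Dale-Upland-Hadley-Quarry: 26+19+33+12+24+28 = 142
… (46 more)
Quarry-Dale-Ash-Hadley-Fern-Upland-Quarry: 16+28+5+14+25+4 = 92  ← best
The minimum is 92.
One optimal route: Quarry → Dale → Ash → Hadley → Fern → Upland → Quarry (or its reverse).

92 miles — the shortest possible round trip.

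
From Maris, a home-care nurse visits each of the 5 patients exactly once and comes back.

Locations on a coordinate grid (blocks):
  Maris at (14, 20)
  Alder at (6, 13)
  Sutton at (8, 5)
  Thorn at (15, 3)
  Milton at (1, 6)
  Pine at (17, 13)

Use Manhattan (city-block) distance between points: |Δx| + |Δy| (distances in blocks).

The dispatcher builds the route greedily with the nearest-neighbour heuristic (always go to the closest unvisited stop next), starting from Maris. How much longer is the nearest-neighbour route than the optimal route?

8 blocks longer than the optimal tour.

From Maris: Pine=10, Alder=15, Thorn=18, Sutton=21, Milton=27 → choose Pine (10).
From Pine: Alder=11, Thorn=12, Sutton=17, Milton=23 → choose Alder (11).
From Alder: Sutton=10, Milton=12, Thorn=19 → choose Sutton (10).
From Sutton: Milton=8, Thorn=9 → choose Milton (8).
From Milton: Thorn=17 → choose Thorn (17).
NN route Maris → Pine → Alder → Sutton → Milton → Thorn → Maris costs 74.
Optimal: Maris → Alder → Milton → Sutton → Thorn → Pine → Maris costs 66 (by enumerating all 60 distinct tours).
Excess = 74 − 66 = 8.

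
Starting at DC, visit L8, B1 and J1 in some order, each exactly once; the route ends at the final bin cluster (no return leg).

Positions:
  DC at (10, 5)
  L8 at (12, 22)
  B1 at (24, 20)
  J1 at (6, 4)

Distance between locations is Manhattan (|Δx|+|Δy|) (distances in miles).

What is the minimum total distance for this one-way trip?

There are 3! = 6 possible orderings.
DC→L8→B1→J1: 19+14+34 = 67
DC→L8→J1→B1: 19+24+34 = 77
DC→B1→L8→J1: 29+14+24 = 67
DC→B1→J1→L8: 29+34+24 = 87
DC→J1→L8→B1: 5+24+14 = 43
DC→J1→B1→L8: 5+34+14 = 53
The minimum is 43.
One shortest path: DC → J1 → L8 → B1.

Minimum one-way distance = 43 miles.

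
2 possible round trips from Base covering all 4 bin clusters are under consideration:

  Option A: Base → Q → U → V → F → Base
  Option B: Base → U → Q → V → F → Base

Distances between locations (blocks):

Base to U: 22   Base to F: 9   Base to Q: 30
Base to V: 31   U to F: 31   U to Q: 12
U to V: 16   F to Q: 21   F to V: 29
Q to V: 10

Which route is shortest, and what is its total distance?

Option A: 30 + 12 + 16 + 29 + 9 = 96
Option B: 22 + 12 + 10 + 29 + 9 = 82

82 blocks — Option B is the shortest.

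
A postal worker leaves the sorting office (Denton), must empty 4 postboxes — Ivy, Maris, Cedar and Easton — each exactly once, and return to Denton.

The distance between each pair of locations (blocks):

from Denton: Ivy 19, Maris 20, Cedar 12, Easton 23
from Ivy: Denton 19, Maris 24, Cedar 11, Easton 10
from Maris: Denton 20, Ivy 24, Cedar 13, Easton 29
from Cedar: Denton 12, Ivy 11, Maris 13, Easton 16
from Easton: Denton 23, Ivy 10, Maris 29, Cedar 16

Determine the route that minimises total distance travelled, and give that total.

Denton - Ivy - Maris - Cedar - Easton - Denton: 19+24+13+16+23 = 95
Denton - Ivy - Maris - Easton - Cedar - Denton: 19+24+29+16+12 = 100
Denton - Ivy - Cedar - Maris - Easton - Denton: 19+11+13+29+23 = 95
Denton - Ivy - Cedar - Easton - Maris - Denton: 19+11+16+29+20 = 95
Denton - Ivy - Easton - Maris - Cedar - Denton: 19+10+29+13+12 = 83
Denton - Ivy - Easton - Cedar - Maris - Denton: 19+10+16+13+20 = 78
Denton - Maris - Ivy - Cedar - Easton - Denton: 20+24+11+16+23 = 94
Denton - Maris - Ivy - Easton - Cedar - Denton: 20+24+10+16+12 = 82
Denton - Maris - Cedar - Ivy - Easton - Denton: 20+13+11+10+23 = 77
Denton - Maris - Easton - Ivy - Cedar - Denton: 20+29+10+11+12 = 82
Denton - Cedar - Ivy - Maris - Easton - Denton: 12+11+24+29+23 = 99
Denton - Cedar - Maris - Ivy - Easton - Denton: 12+13+24+10+23 = 82
The minimum is 77.
One optimal route: Denton → Maris → Cedar → Ivy → Easton → Denton (or its reverse).

Minimum total distance: 77 blocks.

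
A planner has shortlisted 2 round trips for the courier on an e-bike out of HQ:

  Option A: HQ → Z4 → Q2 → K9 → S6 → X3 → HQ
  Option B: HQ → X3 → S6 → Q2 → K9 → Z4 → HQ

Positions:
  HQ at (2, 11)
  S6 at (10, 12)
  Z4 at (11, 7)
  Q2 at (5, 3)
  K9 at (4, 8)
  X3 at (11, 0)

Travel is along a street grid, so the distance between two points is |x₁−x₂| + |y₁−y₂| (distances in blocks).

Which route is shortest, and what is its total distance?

72 blocks — Option A is the shortest.

Option A: 13 + 10 + 6 + 10 + 13 + 20 = 72
Option B: 20 + 13 + 14 + 6 + 8 + 13 = 74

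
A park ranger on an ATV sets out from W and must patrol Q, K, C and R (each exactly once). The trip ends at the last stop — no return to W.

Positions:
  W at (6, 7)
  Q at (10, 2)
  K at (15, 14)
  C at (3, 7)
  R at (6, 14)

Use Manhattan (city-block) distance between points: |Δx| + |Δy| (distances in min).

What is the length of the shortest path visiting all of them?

There are 4! = 24 possible orderings.
W - Q - K - C - R: 9+17+19+10 = 55
W - Q - K - R - C: 9+17+9+10 = 45
W - Q - C - K - R: 9+12+19+9 = 49
W - Q - C - R - K: 9+12+10+9 = 40
W - Q - R - K - C: 9+16+9+19 = 53
W - Q - R - C - K: 9+16+10+19 = 54
W - K - Q - C - R: 16+17+12+10 = 55
W - K - Q - R - C: 16+17+16+10 = 59
W - K - C - Q - R: 16+19+12+16 = 63
W - K - C - R - Q: 16+19+10+16 = 61
W - K - R - Q - C: 16+9+16+12 = 53
W - K - R - C - Q: 16+9+10+12 = 47
W - C - Q - K - R: 3+12+17+9 = 41
W - C - Q - R - K: 3+12+16+9 = 40
… (10 more)
W - C - R - K - Q: 3+10+9+17 = 39  ← best
The minimum is 39.
One shortest path: W → C → R → K → Q.

Minimum one-way distance = 39 min.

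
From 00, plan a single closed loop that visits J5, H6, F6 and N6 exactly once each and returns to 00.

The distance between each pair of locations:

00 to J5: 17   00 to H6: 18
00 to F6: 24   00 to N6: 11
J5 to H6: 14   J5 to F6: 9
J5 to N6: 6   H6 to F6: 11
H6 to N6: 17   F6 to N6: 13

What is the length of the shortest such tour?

55 — the shortest possible round trip.

With 4 stops there are 4!/2 = 12 distinct round trips (a route and its reverse cost the same).
00→J5→H6→F6→N6→00: 17+14+11+13+11 = 66
00→J5→H6→N6→F6→00: 17+14+17+13+24 = 85
00→J5→F6→H6→N6→00: 17+9+11+17+11 = 65
00→J5→F6→N6→H6→00: 17+9+13+17+18 = 74
00→J5→N6→H6→F6→00: 17+6+17+11+24 = 75
00→J5→N6→F6→H6→00: 17+6+13+11+18 = 65
00→H6→J5→F6→N6→00: 18+14+9+13+11 = 65
00→H6→J5→N6→F6→00: 18+14+6+13+24 = 75
00→H6→F6→J5→N6→00: 18+11+9+6+11 = 55
00→H6→N6→J5→F6→00: 18+17+6+9+24 = 74
00→F6→J5→H6→N6→00: 24+9+14+17+11 = 75
00→F6→H6→J5→N6→00: 24+11+14+6+11 = 66
The minimum is 55.
One optimal route: 00 → H6 → F6 → J5 → N6 → 00 (or its reverse).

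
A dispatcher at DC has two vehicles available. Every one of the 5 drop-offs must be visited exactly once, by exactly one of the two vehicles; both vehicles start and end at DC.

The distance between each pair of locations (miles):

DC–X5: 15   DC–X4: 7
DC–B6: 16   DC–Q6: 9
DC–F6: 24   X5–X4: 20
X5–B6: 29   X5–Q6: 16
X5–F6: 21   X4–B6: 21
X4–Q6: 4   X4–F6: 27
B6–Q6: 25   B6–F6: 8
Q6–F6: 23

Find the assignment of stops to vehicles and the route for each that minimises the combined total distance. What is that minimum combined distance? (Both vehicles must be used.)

Minimum combined distance: 80 miles.

Check every non-empty split of the stops between the two vehicles; for each half take its own optimal tour:
  {X5} + {X4, B6, Q6, F6}: 30 + 58 = 88
  {X4} + {X5, B6, Q6, F6}: 14 + 70 = 84
  {X5, X4} + {B6, Q6, F6}: 42 + 56 = 98
  {B6} + {X5, X4, Q6, F6}: 32 + 70 = 102
  {X5, B6} + {X4, Q6, F6}: 60 + 58 = 118
  {X4, B6} + {X5, Q6, F6}: 44 + 68 = 112
  … (15 splits in total)
  {X4, Q6} + {X5, B6, F6}: 20 + 60 = 80  ← best
Best: vehicle 1 DC → X4 → Q6 → DC = 20; vehicle 2 DC → X5 → F6 → B6 → DC = 60; combined 80.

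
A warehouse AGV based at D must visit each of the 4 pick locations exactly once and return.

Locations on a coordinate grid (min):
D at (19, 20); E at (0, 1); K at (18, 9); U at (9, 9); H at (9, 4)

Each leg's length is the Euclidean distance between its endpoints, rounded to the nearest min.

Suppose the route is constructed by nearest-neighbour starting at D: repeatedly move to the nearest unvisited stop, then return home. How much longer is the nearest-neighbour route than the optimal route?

From D: K=11, U=15, H=19, E=27 → choose K (11).
From K: U=9, H=10, E=20 → choose U (9).
From U: H=5, E=12 → choose H (5).
From H: E=9 → choose E (9).
NN route D → K → U → H → E → D costs 61.
Optimal: D → K → H → E → U → D costs 57 (by enumerating all 12 distinct tours).
Excess = 61 − 57 = 4.

The nearest-neighbour route is 4 min longer than optimal.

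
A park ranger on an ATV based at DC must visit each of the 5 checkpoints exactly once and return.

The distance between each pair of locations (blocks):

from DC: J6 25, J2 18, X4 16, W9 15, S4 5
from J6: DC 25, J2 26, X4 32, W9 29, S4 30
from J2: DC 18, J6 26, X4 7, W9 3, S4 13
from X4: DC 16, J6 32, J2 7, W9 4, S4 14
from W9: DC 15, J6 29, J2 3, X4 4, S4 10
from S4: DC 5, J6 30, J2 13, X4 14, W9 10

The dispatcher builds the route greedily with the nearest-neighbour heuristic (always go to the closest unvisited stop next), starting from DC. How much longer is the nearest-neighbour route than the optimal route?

The nearest-neighbour route is 5 blocks longer than optimal.

From DC: S4=5, W9=15, X4=16, J2=18, J6=25 → choose S4 (5).
From S4: W9=10, J2=13, X4=14, J6=30 → choose W9 (10).
From W9: J2=3, X4=4, J6=29 → choose J2 (3).
From J2: X4=7, J6=26 → choose X4 (7).
From X4: J6=32 → choose J6 (32).
NN route DC → S4 → W9 → J2 → X4 → J6 → DC costs 82.
Optimal: DC → J6 → J2 → X4 → W9 → S4 → DC costs 77 (by enumerating all 60 distinct tours).
Excess = 82 − 77 = 5.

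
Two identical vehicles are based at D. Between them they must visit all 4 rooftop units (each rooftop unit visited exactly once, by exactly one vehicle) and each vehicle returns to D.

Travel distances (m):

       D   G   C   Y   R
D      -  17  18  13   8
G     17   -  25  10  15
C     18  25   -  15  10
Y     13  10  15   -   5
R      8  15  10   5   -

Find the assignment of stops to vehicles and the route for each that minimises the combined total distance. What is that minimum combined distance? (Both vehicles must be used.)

Check every non-empty split of the stops between the two vehicles; for each half take its own optimal tour:
  {G} + {C, Y, R}: 34 + 46 = 80
  {C} + {G, Y, R}: 36 + 40 = 76
  {G, C} + {Y, R}: 60 + 26 = 86
  {Y} + {G, C, R}: 26 + 60 = 86
  {G, Y} + {C, R}: 40 + 36 = 76
  {C, Y} + {G, R}: 46 + 40 = 86
  … (7 splits in total)
Best: vehicle 1 D → C → D = 36; vehicle 2 D → G → Y → R → D = 40; combined 76.

76 m — the smallest possible combined total.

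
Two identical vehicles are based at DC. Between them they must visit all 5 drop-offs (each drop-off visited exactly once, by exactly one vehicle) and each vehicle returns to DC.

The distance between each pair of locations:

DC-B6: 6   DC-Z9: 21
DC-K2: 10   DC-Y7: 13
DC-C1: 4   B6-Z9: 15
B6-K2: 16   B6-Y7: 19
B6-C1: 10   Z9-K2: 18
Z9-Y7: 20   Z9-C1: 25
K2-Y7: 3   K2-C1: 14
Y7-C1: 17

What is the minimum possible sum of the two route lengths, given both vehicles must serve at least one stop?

Try each way of splitting the stops between the two vehicles (each non-empty) and, for each split, find the best tour for each vehicle:
  {B6} + {Z9, K2, Y7, C1}: 12 + 62 = 74
  {Z9} + {B6, K2, Y7, C1}: 42 + 46 = 88
  {B6, Z9} + {K2, Y7, C1}: 42 + 34 = 76
  {K2} + {B6, Z9, Y7, C1}: 20 + 62 = 82
  {B6, K2} + {Z9, Y7, C1}: 32 + 62 = 94
  {Z9, K2} + {B6, Y7, C1}: 49 + 46 = 95
  … (15 splits in total)
  {B6, Z9, K2, Y7} + {C1}: 54 + 8 = 62  ← best
Best: vehicle 1 DC → B6 → Z9 → Y7 → K2 → DC = 54; vehicle 2 DC → C1 → DC = 8; combined 62.

62 — the smallest possible combined total.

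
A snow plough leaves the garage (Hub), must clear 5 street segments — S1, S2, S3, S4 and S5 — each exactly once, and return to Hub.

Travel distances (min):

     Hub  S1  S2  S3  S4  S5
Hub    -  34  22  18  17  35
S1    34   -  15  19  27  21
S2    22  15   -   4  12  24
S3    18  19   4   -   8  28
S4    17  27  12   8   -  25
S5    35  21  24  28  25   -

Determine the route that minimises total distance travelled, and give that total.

With 5 stops there are 5!/2 = 60 distinct round trips (a route and its reverse cost the same).
Hub→S1→S2→S3→S4→S5→Hub: 34+15+4+8+25+35 = 121
Hub→S1→S2→S3→S5→S4→Hub: 34+15+4+28+25+17 = 123
Hub→S1→S2→S4→S3→S5→Hub: 34+15+12+8+28+35 = 132
Hub→S1→S2→S4→S5→S3→Hub: 34+15+12+25+28+18 = 132
Hub→S1→S2→S5→S3→S4→Hub: 34+15+24+28+8+17 = 126
Hub→S1→S2→S5→S4→S3→Hub: 34+15+24+25+8+18 = 124
Hub→S1→S3→S2→S4→S5→Hub: 34+19+4+12+25+35 = 129
Hub→S1→S3→S2→S5→S4→Hub: 34+19+4+24+25+17 = 123
Hub→S1→S3→S4→S2→S5→Hub: 34+19+8+12+24+35 = 132
Hub→S1→S3→S4→S5→S2→Hub: 34+19+8+25+24+22 = 132
Hub→S1→S3→S5→S2→S4→Hub: 34+19+28+24+12+17 = 134
Hub→S1→S3→S5→S4→S2→Hub: 34+19+28+25+12+22 = 140
Hub→S1→S4→S2→S3→S5→Hub: 34+27+12+4+28+35 = 140
Hub→S1→S4→S2→S5→S3→Hub: 34+27+12+24+28+18 = 143
… (46 more)
Hub→S3→S2→S1→S5→S4→Hub: 18+4+15+21+25+17 = 100  ← best
The minimum is 100.
One optimal route: Hub → S3 → S2 → S1 → S5 → S4 → Hub (or its reverse).

100 min — the shortest possible round trip.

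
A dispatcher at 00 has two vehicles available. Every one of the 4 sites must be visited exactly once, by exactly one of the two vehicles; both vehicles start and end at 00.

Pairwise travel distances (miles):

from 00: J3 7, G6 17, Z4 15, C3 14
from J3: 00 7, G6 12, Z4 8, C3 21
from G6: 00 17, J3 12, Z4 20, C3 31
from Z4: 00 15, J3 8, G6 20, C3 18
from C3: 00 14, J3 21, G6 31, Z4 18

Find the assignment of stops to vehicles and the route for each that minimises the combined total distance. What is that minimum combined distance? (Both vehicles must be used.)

Try each way of splitting the stops between the two vehicles (each non-empty) and, for each split, find the best tour for each vehicle:
  {J3} + {G6, Z4, C3}: 14 + 69 = 83
  {G6} + {J3, Z4, C3}: 34 + 47 = 81
  {J3, G6} + {Z4, C3}: 36 + 47 = 83
  {Z4} + {J3, G6, C3}: 30 + 64 = 94
  {J3, Z4} + {G6, C3}: 30 + 62 = 92
  {G6, Z4} + {J3, C3}: 52 + 42 = 94
  … (7 splits in total)
  {J3, G6, Z4} + {C3}: 52 + 28 = 80  ← best
Best: vehicle 1 00 → J3 → Z4 → G6 → 00 = 52; vehicle 2 00 → C3 → 00 = 28; combined 80.

Minimum combined distance: 80 miles.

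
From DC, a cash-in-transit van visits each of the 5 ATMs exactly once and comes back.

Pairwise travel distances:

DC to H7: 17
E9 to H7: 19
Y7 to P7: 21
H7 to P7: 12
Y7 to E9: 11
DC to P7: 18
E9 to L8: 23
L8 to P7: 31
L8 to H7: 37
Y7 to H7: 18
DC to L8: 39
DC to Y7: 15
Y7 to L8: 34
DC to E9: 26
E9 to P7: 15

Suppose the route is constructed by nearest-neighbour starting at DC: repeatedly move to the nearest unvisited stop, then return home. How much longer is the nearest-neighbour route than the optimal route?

Excess over optimum: 20.

From DC: Y7=15, H7=17, P7=18, E9=26, L8=39 → choose Y7 (15).
From Y7: E9=11, H7=18, P7=21, L8=34 → choose E9 (11).
From E9: P7=15, H7=19, L8=23 → choose P7 (15).
From P7: H7=12, L8=31 → choose H7 (12).
From H7: L8=37 → choose L8 (37).
NN route DC → Y7 → E9 → P7 → H7 → L8 → DC costs 129.
Optimal: DC → Y7 → E9 → L8 → P7 → H7 → DC costs 109 (by enumerating all 60 distinct tours).
Excess = 129 − 109 = 20.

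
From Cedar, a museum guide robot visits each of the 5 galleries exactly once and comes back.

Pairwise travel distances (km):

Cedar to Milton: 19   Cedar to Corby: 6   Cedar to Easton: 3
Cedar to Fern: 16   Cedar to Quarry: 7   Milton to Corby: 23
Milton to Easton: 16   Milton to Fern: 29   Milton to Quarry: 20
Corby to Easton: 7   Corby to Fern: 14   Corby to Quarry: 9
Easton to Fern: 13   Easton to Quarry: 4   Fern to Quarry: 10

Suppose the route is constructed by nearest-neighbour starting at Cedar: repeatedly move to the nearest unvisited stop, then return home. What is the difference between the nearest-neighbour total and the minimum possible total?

9 km longer than the optimal tour.

Cedar: Easton=3, Corby=6, Quarry=7, Fern=16, Milton=19 ⇒ Easton
Easton: Quarry=4, Corby=7, Fern=13, Milton=16 ⇒ Quarry
Quarry: Corby=9, Fern=10, Milton=20 ⇒ Corby
Corby: Fern=14, Milton=23 ⇒ Fern
Fern: Milton=29 ⇒ Milton
NN route Cedar → Easton → Quarry → Corby → Fern → Milton → Cedar costs 78.
Optimal: Cedar → Milton → Easton → Quarry → Fern → Corby → Cedar costs 69 (by enumerating all 60 distinct tours).
Excess = 78 − 69 = 9.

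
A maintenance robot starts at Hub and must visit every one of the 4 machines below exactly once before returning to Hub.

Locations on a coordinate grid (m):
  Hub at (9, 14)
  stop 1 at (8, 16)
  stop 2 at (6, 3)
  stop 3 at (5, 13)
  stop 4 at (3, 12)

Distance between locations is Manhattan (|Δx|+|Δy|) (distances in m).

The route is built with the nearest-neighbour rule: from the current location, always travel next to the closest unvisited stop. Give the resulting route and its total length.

At Hub the remaining stops are stop 1 3, stop 3 5, stop 4 8, stop 2 14; go to stop 1.
At stop 1 the remaining stops are stop 3 6, stop 4 9, stop 2 15; go to stop 3.
At stop 3 the remaining stops are stop 4 3, stop 2 11; go to stop 4.
At stop 4 the remaining stops are stop 2 12; go to stop 2.
Return stop 2→Hub: 14.
Total = 3 + 6 + 3 + 12 + 14 = 38.

Nearest-neighbour total = 38 m; route Hub → stop 1 → stop 3 → stop 4 → stop 2 → Hub.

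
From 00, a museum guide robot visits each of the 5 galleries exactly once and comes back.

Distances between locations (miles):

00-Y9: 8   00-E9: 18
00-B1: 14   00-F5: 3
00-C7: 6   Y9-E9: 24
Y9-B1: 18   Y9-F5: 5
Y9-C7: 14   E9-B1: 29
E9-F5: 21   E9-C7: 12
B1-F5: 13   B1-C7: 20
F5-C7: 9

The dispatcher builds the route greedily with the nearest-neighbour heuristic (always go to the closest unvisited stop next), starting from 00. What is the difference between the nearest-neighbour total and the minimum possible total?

4 miles longer than the optimal tour.

00: F5=3, C7=6, Y9=8, B1=14, E9=18 ⇒ F5
F5: Y9=5, C7=9, B1=13, E9=21 ⇒ Y9
Y9: C7=14, B1=18, E9=24 ⇒ C7
C7: E9=12, B1=20 ⇒ E9
E9: B1=29 ⇒ B1
NN route 00 → F5 → Y9 → C7 → E9 → B1 → 00 costs 77.
Optimal: 00 → Y9 → F5 → B1 → E9 → C7 → 00 costs 73 (by enumerating all 60 distinct tours).
Excess = 77 − 73 = 4.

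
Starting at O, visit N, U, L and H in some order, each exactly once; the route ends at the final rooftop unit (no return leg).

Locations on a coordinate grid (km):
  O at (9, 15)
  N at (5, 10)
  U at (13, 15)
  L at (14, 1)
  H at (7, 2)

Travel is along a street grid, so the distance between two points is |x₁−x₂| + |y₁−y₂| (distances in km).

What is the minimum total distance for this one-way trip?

Shortest open route: 35 km.

There are 4! = 24 possible orderings.
O - N - U - L - H: 9+13+15+8 = 45
O - N - U - H - L: 9+13+19+8 = 49
O - N - L - U - H: 9+18+15+19 = 61
O - N - L - H - U: 9+18+8+19 = 54
O - N - H - U - L: 9+10+19+15 = 53
O - N - H - L - U: 9+10+8+15 = 42
O - U - N - L - H: 4+13+18+8 = 43
O - U - N - H - L: 4+13+10+8 = 35
O - U - L - N - H: 4+15+18+10 = 47
O - U - L - H - N: 4+15+8+10 = 37
O - U - H - N - L: 4+19+10+18 = 51
O - U - H - L - N: 4+19+8+18 = 49
O - L - N - U - H: 19+18+13+19 = 69
O - L - N - H - U: 19+18+10+19 = 66
… (10 more)
The minimum is 35.
One shortest path: O → U → N → H → L.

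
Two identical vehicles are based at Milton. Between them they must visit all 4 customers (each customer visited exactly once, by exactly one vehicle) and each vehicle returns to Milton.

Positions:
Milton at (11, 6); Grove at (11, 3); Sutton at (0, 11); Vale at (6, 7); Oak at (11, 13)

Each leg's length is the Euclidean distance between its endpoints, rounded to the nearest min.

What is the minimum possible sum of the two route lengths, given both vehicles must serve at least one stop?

36 min — the smallest possible combined total.

Try each way of splitting the stops between the two vehicles (each non-empty) and, for each split, find the best tour for each vehicle:
  {Grove} + {Sutton, Vale, Oak}: 6 + 30 = 36
  {Sutton} + {Grove, Vale, Oak}: 24 + 24 = 48
  {Grove, Sutton} + {Vale, Oak}: 29 + 20 = 49
  {Vale} + {Grove, Sutton, Oak}: 10 + 35 = 45
  {Grove, Vale} + {Sutton, Oak}: 14 + 30 = 44
  {Sutton, Vale} + {Grove, Oak}: 24 + 20 = 44
  … (7 splits in total)
Best: vehicle 1 Milton → Grove → Milton = 6; vehicle 2 Milton → Vale → Sutton → Oak → Milton = 30; combined 36.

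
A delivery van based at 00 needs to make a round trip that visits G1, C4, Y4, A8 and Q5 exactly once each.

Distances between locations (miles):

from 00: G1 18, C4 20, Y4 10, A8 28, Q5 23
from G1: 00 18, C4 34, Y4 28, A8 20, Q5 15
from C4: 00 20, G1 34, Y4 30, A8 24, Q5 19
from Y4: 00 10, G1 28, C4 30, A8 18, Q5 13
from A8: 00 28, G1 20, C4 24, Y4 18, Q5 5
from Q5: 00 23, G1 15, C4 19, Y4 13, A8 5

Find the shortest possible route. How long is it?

With 5 stops there are 5!/2 = 60 distinct round trips (a route and its reverse cost the same).
00→G1→C4→Y4→A8→Q5→00: 18+34+30+18+5+23 = 128
00→G1→C4→Y4→Q5→A8→00: 18+34+30+13+5+28 = 128
00→G1→C4→A8→Y4→Q5→00: 18+34+24+18+13+23 = 130
00→G1→C4→A8→Q5→Y4→00: 18+34+24+5+13+10 = 104
00→G1→C4→Q5→Y4→A8→00: 18+34+19+13+18+28 = 130
00→G1→C4→Q5→A8→Y4→00: 18+34+19+5+18+10 = 104
00→G1→Y4→C4→A8→Q5→00: 18+28+30+24+5+23 = 128
00→G1→Y4→C4→Q5→A8→00: 18+28+30+19+5+28 = 128
00→G1→Y4→A8→C4→Q5→00: 18+28+18+24+19+23 = 130
00→G1→Y4→A8→Q5→C4→00: 18+28+18+5+19+20 = 108
00→G1→Y4→Q5→C4→A8→00: 18+28+13+19+24+28 = 130
00→G1→Y4→Q5→A8→C4→00: 18+28+13+5+24+20 = 108
00→G1→A8→C4→Y4→Q5→00: 18+20+24+30+13+23 = 128
00→G1→A8→C4→Q5→Y4→00: 18+20+24+19+13+10 = 104
… (46 more)
00→G1→A8→Q5→C4→Y4→00: 18+20+5+19+30+10 = 102  ← best
The minimum is 102.
One optimal route: 00 → G1 → A8 → Q5 → C4 → Y4 → 00 (or its reverse).

Shortest round trip = 102 miles.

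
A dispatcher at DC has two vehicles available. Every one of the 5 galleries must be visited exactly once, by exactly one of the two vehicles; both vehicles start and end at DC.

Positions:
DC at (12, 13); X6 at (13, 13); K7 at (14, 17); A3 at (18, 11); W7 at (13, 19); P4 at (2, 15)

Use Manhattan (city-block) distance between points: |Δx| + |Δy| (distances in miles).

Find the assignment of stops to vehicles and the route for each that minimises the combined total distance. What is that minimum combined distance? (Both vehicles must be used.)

50 miles — the smallest possible combined total.

Try each way of splitting the stops between the two vehicles (each non-empty) and, for each split, find the best tour for each vehicle:
  {X6} + {K7, A3, W7, P4}: 2 + 48 = 50
  {K7} + {X6, A3, W7, P4}: 12 + 48 = 60
  {X6, K7} + {A3, W7, P4}: 12 + 48 = 60
  {A3} + {X6, K7, W7, P4}: 16 + 36 = 52
  {X6, A3} + {K7, W7, P4}: 16 + 36 = 52
  {K7, A3} + {X6, W7, P4}: 24 + 34 = 58
  … (15 splits in total)
Best: vehicle 1 DC → X6 → DC = 2; vehicle 2 DC → A3 → K7 → W7 → P4 → DC = 48; combined 50.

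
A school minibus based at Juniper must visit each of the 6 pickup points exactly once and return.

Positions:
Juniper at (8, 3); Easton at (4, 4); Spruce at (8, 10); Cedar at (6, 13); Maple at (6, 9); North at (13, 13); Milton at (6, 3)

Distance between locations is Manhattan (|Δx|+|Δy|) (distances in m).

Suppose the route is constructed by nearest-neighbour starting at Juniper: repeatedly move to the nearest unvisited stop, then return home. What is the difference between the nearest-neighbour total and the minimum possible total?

From Juniper: Milton=2, Easton=5, Spruce=7, Maple=8, Cedar=12, North=15 → choose Milton (2).
From Milton: Easton=3, Maple=6, Spruce=9, Cedar=10, North=17 → choose Easton (3).
From Easton: Maple=7, Spruce=10, Cedar=11, North=18 → choose Maple (7).
From Maple: Spruce=3, Cedar=4, North=11 → choose Spruce (3).
From Spruce: Cedar=5, North=8 → choose Cedar (5).
From Cedar: North=7 → choose North (7).
NN route Juniper → Milton → Easton → Maple → Spruce → Cedar → North → Juniper costs 42.
Optimal: Juniper → Spruce → North → Cedar → Maple → Easton → Milton → Juniper costs 38 (by enumerating all 360 distinct tours).
Excess = 42 − 38 = 4.

4 m longer than the optimal tour.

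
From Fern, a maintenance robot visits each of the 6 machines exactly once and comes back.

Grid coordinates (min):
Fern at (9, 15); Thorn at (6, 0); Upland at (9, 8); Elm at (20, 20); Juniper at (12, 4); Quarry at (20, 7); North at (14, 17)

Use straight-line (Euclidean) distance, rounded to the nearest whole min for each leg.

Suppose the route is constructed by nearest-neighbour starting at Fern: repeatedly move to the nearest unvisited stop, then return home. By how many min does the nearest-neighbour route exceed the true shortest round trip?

From Fern: North=5, Upland=7, Juniper=11, Elm=12, Quarry=14, Thorn=15 → choose North (5).
From North: Elm=7, Upland=10, Quarry=12, Juniper=13, Thorn=19 → choose Elm (7).
From Elm: Quarry=13, Upland=16, Juniper=18, Thorn=24 → choose Quarry (13).
From Quarry: Juniper=9, Upland=11, Thorn=16 → choose Juniper (9).
From Juniper: Upland=5, Thorn=7 → choose Upland (5).
From Upland: Thorn=9 → choose Thorn (9).
NN route Fern → North → Elm → Quarry → Juniper → Upland → Thorn → Fern costs 63.
Optimal: Fern → Upland → Thorn → Juniper → Quarry → Elm → North → Fern costs 57 (by enumerating all 360 distinct tours).
Excess = 63 − 57 = 6.

Excess over optimum: 6 min.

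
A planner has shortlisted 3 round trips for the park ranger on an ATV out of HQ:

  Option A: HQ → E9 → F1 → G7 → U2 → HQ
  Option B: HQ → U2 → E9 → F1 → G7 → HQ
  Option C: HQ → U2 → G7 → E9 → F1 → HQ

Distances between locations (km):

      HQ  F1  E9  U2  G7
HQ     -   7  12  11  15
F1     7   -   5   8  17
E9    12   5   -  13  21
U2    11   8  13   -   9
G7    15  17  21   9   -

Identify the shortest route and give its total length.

53 km — Option C is the shortest.

Option A: 12 + 5 + 17 + 9 + 11 = 54
Option B: 11 + 13 + 5 + 17 + 15 = 61
Option C: 11 + 9 + 21 + 5 + 7 = 53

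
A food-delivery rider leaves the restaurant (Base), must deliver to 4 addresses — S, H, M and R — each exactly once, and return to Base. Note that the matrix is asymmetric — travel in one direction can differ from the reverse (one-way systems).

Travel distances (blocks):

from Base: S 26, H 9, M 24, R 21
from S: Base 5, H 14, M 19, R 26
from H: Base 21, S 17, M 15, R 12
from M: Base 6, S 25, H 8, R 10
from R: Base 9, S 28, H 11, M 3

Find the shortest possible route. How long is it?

Shortest round trip = 54 blocks.

Base-S-H-M-R-Base: 26+14+15+10+9 = 74
Base-S-H-R-M-Base: 26+14+12+3+6 = 61
Base-S-M-H-R-Base: 26+19+8+12+9 = 74
Base-S-M-R-H-Base: 26+19+10+11+21 = 87
Base-S-R-H-M-Base: 26+26+11+15+6 = 84
Base-S-R-M-H-Base: 26+26+3+8+21 = 84
Base-H-S-M-R-Base: 9+17+19+10+9 = 64
Base-H-S-R-M-Base: 9+17+26+3+6 = 61
Base-H-M-S-R-Base: 9+15+25+26+9 = 84
Base-H-M-R-S-Base: 9+15+10+28+5 = 67
Base-H-R-S-M-Base: 9+12+28+19+6 = 74
Base-H-R-M-S-Base: 9+12+3+25+5 = 54
Base-M-S-H-R-Base: 24+25+14+12+9 = 84
Base-M-S-R-H-Base: 24+25+26+11+21 = 107
… (10 more)
The minimum is 54.
One optimal route: Base → H → R → M → S → Base.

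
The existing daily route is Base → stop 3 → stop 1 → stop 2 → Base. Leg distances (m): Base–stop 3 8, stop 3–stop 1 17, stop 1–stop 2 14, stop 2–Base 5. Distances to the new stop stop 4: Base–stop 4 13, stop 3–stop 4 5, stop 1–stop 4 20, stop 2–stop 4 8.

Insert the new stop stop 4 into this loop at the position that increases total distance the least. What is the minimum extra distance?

+8 m — insert stop 4 between stop 3 and stop 1.

Insertion cost between consecutive stops i–j is d(i,stop 4) + d(stop 4,j) − d(i,j):
  between Base and stop 3: 13 + 5 − 8 = 10
  between stop 3 and stop 1: 5 + 20 − 17 = 8
  between stop 1 and stop 2: 20 + 8 − 14 = 14
  between stop 2 and Base: 8 + 13 − 5 = 16
Cheapest insertion is between stop 3 and stop 1, adding 8.
New total = 44 + 8 = 52.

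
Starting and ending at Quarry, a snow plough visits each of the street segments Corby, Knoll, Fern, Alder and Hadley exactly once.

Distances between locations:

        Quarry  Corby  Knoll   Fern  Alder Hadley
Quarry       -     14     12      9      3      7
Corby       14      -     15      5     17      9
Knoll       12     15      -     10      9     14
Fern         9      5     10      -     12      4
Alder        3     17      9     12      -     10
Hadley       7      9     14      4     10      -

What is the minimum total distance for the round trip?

Shortest round trip = 43.

There are 60 distinct closed tours to check (reversals are equivalent).
Quarry→Corby→Knoll→Fern→Alder→Hadley→Quarry: 14+15+10+12+10+7 = 68
Quarry→Corby→Knoll→Fern→Hadley→Alder→Quarry: 14+15+10+4+10+3 = 56
Quarry→Corby→Knoll→Alder→Fern→Hadley→Quarry: 14+15+9+12+4+7 = 61
Quarry→Corby→Knoll→Alder→Hadley→Fern→Quarry: 14+15+9+10+4+9 = 61
Quarry→Corby→Knoll→Hadley→Fern→Alder→Quarry: 14+15+14+4+12+3 = 62
Quarry→Corby→Knoll→Hadley→Alder→Fern→Quarry: 14+15+14+10+12+9 = 74
Quarry→Corby→Fern→Knoll→Alder→Hadley→Quarry: 14+5+10+9+10+7 = 55
Quarry→Corby→Fern→Knoll→Hadley→Alder→Quarry: 14+5+10+14+10+3 = 56
Quarry→Corby→Fern→Alder→Knoll→Hadley→Quarry: 14+5+12+9+14+7 = 61
Quarry→Corby→Fern→Alder→Hadley→Knoll→Quarry: 14+5+12+10+14+12 = 67
Quarry→Corby→Fern→Hadley→Knoll→Alder→Quarry: 14+5+4+14+9+3 = 49
Quarry→Corby→Fern→Hadley→Alder→Knoll→Quarry: 14+5+4+10+9+12 = 54
Quarry→Corby→Alder→Knoll→Fern→Hadley→Quarry: 14+17+9+10+4+7 = 61
Quarry→Corby→Alder→Knoll→Hadley→Fern→Quarry: 14+17+9+14+4+9 = 67
… (46 more)
Quarry→Alder→Knoll→Corby→Fern→Hadley→Quarry: 3+9+15+5+4+7 = 43  ← best
The minimum is 43.
One optimal route: Quarry → Alder → Knoll → Corby → Fern → Hadley → Quarry (or its reverse).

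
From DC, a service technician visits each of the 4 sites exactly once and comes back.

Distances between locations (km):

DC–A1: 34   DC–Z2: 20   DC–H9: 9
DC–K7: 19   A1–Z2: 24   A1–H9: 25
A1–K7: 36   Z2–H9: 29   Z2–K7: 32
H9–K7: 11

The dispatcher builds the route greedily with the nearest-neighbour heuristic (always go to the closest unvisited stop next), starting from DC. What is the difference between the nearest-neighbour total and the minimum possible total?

DC: H9=9, K7=19, Z2=20, A1=34 ⇒ H9
H9: K7=11, A1=25, Z2=29 ⇒ K7
K7: Z2=32, A1=36 ⇒ Z2
Z2: A1=24 ⇒ A1
NN route DC → H9 → K7 → Z2 → A1 → DC costs 110.
Optimal: DC → Z2 → A1 → H9 → K7 → DC costs 99 (by enumerating all 12 distinct tours).
Excess = 110 − 99 = 11.

11 km longer than the optimal tour.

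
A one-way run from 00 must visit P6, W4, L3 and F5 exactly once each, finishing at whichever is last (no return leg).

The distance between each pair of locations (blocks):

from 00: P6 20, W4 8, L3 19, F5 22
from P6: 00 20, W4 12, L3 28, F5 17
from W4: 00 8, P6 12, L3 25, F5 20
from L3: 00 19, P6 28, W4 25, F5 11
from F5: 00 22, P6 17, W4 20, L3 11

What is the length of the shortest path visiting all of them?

There are 4! = 24 possible orderings.
00→P6→W4→L3→F5: 20+12+25+11 = 68
00→P6→W4→F5→L3: 20+12+20+11 = 63
00→P6→L3→W4→F5: 20+28+25+20 = 93
00→P6→L3→F5→W4: 20+28+11+20 = 79
00→P6→F5→W4→L3: 20+17+20+25 = 82
00→P6→F5→L3→W4: 20+17+11+25 = 73
00→W4→P6→L3→F5: 8+12+28+11 = 59
00→W4→P6→F5→L3: 8+12+17+11 = 48
00→W4→L3→P6→F5: 8+25+28+17 = 78
00→W4→L3→F5→P6: 8+25+11+17 = 61
00→W4→F5→P6→L3: 8+20+17+28 = 73
00→W4→F5→L3→P6: 8+20+11+28 = 67
00→L3→P6→W4→F5: 19+28+12+20 = 79
00→L3→P6→F5→W4: 19+28+17+20 = 84
… (10 more)
The minimum is 48.
One shortest path: 00 → W4 → P6 → F5 → L3.

48 blocks — the minimum one-way total.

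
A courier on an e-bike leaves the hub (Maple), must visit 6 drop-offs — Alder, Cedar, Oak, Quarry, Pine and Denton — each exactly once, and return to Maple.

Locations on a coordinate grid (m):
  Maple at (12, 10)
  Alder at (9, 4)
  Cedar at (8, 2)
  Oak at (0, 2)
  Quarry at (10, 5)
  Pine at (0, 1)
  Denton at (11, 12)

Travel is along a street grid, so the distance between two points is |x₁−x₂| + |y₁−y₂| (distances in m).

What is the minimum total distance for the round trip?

There are 360 distinct closed tours to check (reversals are equivalent).
Maple - Alder - Cedar - Oak - Quarry - Pine - Denton - Maple: 9+3+8+13+14+22+3 = 72
Maple - Alder - Cedar - Oak - Quarry - Denton - Pine - Maple: 9+3+8+13+8+22+21 = 84
Maple - Alder - Cedar - Oak - Pine - Quarry - Denton - Maple: 9+3+8+1+14+8+3 = 46
Maple - Alder - Cedar - Oak - Pine - Denton - Quarry - Maple: 9+3+8+1+22+8+7 = 58
Maple - Alder - Cedar - Oak - Denton - Quarry - Pine - Maple: 9+3+8+21+8+14+21 = 84
Maple - Alder - Cedar - Oak - Denton - Pine - Quarry - Maple: 9+3+8+21+22+14+7 = 84
Maple - Alder - Cedar - Quarry - Oak - Pine - Denton - Maple: 9+3+5+13+1+22+3 = 56
Maple - Alder - Cedar - Quarry - Oak - Denton - Pine - Maple: 9+3+5+13+21+22+21 = 94
… (352 more)
The minimum is 46.
One optimal route: Maple → Alder → Cedar → Oak → Pine → Quarry → Denton → Maple (or its reverse).

Shortest round trip = 46 m.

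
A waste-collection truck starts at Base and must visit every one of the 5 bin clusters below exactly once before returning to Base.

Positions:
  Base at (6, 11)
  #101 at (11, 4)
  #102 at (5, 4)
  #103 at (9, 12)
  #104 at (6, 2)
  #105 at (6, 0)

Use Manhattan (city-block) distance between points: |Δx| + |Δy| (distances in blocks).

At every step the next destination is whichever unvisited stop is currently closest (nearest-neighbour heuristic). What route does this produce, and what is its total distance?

Base → [#103:4 / #102:8 / #104:9 / #105:11 / #101:12] → #103 (4)
#103 → [#101:10 / #102:12 / #104:13 / #105:15] → #101 (10)
#101 → [#102:6 / #104:7 / #105:9] → #102 (6)
#102 → [#104:3 / #105:5] → #104 (3)
#104 → [#105:2] → #105 (2)
Return #105→Base: 11.
Total = 4 + 10 + 6 + 3 + 2 + 11 = 36.

Total distance 36 blocks via the nearest-neighbour route Base → #103 → #101 → #102 → #104 → #105 → Base.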